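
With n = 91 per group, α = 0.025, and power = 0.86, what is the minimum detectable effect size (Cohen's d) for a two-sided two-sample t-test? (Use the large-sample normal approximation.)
d ≈ 0.49

Minimum detectable effect (two-sample t-test, normal approximation):
d = (z_{α/2} + z_β) / √(n/2)
d = (2.241 + 1.080) / √(91/2)
d = 3.322 / 6.745
d ≈ 0.49

By Cohen's convention (0.2 small / 0.5 medium / 0.8 large): small effect.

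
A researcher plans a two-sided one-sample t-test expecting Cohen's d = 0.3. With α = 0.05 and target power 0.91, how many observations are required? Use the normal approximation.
n = 122

Sample size formula (one-sample t-test, normal approximation):
n = ((z_{α/2} + z_β) / d)²

z_{α/2} = 1.960 (for α = 0.05, two-sided)
z_β = 1.341 (for power = 0.91)
d = 0.3

n = ((1.960 + 1.341) / 0.3)²
n = (11.003)²
n ≈ 121.07
Round up to the next whole number: n = 122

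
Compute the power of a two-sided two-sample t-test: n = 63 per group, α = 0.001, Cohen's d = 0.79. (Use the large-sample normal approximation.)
Power ≈ 0.87

Power calculation (two-sample t-test, normal approximation):
z_β = d · √(n/2) - z_{α/2}
z_β = 0.79 · √(63/2) - 3.291
z_β = 0.79 · 5.612 - 3.291
z_β = 1.143

Power = Φ(z_β) = Φ(1.143) ≈ 0.874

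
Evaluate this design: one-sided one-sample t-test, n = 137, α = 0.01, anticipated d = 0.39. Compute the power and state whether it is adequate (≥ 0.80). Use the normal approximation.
Power ≈ 0.99; the study is adequately powered (power ≥ 0.80)

Power calculation (one-sample t-test, normal approximation):
z_β = d · √n - z_α
z_β = 0.39 · √137 - 2.326
z_β = 0.39 · 11.705 - 2.326
z_β = 2.238

Power = Φ(z_β) = Φ(2.238) ≈ 0.987

Effect size d = 0.39 is small by Cohen's convention (0.2/0.5/0.8).

Threshold: power ≥ 0.80 is conventionally adequate.
Power ≈ 0.99 → the study is adequately powered (power ≥ 0.80).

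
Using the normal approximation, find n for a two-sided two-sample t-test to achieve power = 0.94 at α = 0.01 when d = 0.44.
n = 177 per group

Sample size formula (two-sample t-test, normal approximation):
n = 2 · ((z_{α/2} + z_β) / d)²

z_{α/2} = 2.576 (for α = 0.01, two-sided)
z_β = 1.555 (for power = 0.94)
d = 0.44

n = 2 · ((2.576 + 1.555) / 0.44)²
n = 2 · (9.389)²
n ≈ 176.31
Round up to the next whole number: n = 177 per group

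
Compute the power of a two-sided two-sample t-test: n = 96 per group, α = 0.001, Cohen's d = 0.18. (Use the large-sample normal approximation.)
Power ≈ 0.02

Power calculation (two-sample t-test, normal approximation):
z_β = d · √(n/2) - z_{α/2}
z_β = 0.18 · √(96/2) - 3.291
z_β = 0.18 · 6.928 - 3.291
z_β = -2.043

Power = Φ(z_β) = Φ(-2.043) ≈ 0.021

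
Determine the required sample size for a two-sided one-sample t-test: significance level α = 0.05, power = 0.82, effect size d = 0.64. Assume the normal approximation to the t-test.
n = 21

Sample size formula (one-sample t-test, normal approximation):
n = ((z_{α/2} + z_β) / d)²

z_{α/2} = 1.960 (for α = 0.05, two-sided)
z_β = 0.915 (for power = 0.82)
d = 0.64

n = ((1.960 + 0.915) / 0.64)²
n = (4.492)²
n ≈ 20.18
Round up to the next whole number: n = 21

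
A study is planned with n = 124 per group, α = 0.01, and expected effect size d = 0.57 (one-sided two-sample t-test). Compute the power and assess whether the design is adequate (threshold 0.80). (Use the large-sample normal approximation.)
Power ≈ 0.98; the study is adequately powered (power ≥ 0.80)

Power calculation (two-sample t-test, normal approximation):
z_β = d · √(n/2) - z_α
z_β = 0.57 · √(124/2) - 2.326
z_β = 0.57 · 7.874 - 2.326
z_β = 2.162

Power = Φ(z_β) = Φ(2.162) ≈ 0.985

Effect size d = 0.57 is medium by Cohen's convention (0.2/0.5/0.8).

Threshold: power ≥ 0.80 is conventionally adequate.
Power ≈ 0.98 → the study is adequately powered (power ≥ 0.80).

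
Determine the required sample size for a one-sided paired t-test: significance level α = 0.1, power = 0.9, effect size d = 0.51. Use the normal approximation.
n = 26 pairs

Sample size formula (paired t-test, normal approximation):
n = ((z_α + z_β) / d)²

z_α = 1.282 (for α = 0.1, one-sided)
z_β = 1.282 (for power = 0.9)
d = 0.51

n = ((1.282 + 1.282) / 0.51)²
n = (5.027)²
n ≈ 25.27
Round up to the next whole number: n = 26 pairs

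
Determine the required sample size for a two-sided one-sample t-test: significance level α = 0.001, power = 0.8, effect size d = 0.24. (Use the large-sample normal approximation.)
n = 297

Sample size formula (one-sample t-test, normal approximation):
n = ((z_{α/2} + z_β) / d)²

z_{α/2} = 3.291 (for α = 0.001, two-sided)
z_β = 0.842 (for power = 0.8)
d = 0.24

n = ((3.291 + 0.842) / 0.24)²
n = (17.221)²
n ≈ 296.56
Round up to the next whole number: n = 297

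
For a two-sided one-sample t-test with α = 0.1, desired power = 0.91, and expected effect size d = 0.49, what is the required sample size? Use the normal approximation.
n = 38

Sample size formula (one-sample t-test, normal approximation):
n = ((z_{α/2} + z_β) / d)²

z_{α/2} = 1.645 (for α = 0.1, two-sided)
z_β = 1.341 (for power = 0.91)
d = 0.49

n = ((1.645 + 1.341) / 0.49)²
n = (6.094)²
n ≈ 37.14
Round up to the next whole number: n = 38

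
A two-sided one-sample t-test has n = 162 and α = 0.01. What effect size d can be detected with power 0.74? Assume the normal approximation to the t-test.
d ≈ 0.25

Minimum detectable effect (one-sample t-test, normal approximation):
d = (z_{α/2} + z_β) / √n
d = (2.576 + 0.643) / √162
d = 3.219 / 12.728
d ≈ 0.25

By Cohen's convention (0.2 small / 0.5 medium / 0.8 large): small effect.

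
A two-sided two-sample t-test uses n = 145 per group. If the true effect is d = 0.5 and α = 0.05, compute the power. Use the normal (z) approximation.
Power ≈ 0.99

Power calculation (two-sample t-test, normal approximation):
z_β = d · √(n/2) - z_{α/2}
z_β = 0.5 · √(145/2) - 1.960
z_β = 0.5 · 8.515 - 1.960
z_β = 2.297

Power = Φ(z_β) = Φ(2.297) ≈ 0.989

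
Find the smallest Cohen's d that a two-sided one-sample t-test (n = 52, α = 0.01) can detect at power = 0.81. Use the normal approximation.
d ≈ 0.48

Minimum detectable effect (one-sample t-test, normal approximation):
d = (z_{α/2} + z_β) / √n
d = (2.576 + 0.878) / √52
d = 3.454 / 7.211
d ≈ 0.48

By Cohen's convention (0.2 small / 0.5 medium / 0.8 large): small effect.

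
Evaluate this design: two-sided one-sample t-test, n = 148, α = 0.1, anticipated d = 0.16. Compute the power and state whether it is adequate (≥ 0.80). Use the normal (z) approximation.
Power ≈ 0.62; the study is underpowered (power < 0.80)

Power calculation (one-sample t-test, normal approximation):
z_β = d · √n - z_{α/2}
z_β = 0.16 · √148 - 1.645
z_β = 0.16 · 12.166 - 1.645
z_β = 0.302

Power = Φ(z_β) = Φ(0.302) ≈ 0.619

Effect size d = 0.16 is very small by Cohen's convention (0.2/0.5/0.8).

Threshold: power ≥ 0.80 is conventionally adequate.
Power ≈ 0.62 → the study is underpowered (power < 0.80).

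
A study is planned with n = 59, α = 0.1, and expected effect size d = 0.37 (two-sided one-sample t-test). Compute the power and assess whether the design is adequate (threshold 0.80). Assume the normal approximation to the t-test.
Power ≈ 0.88; the study is adequately powered (power ≥ 0.80)

Power calculation (one-sample t-test, normal approximation):
z_β = d · √n - z_{α/2}
z_β = 0.37 · √59 - 1.645
z_β = 0.37 · 7.681 - 1.645
z_β = 1.197

Power = Φ(z_β) = Φ(1.197) ≈ 0.884

Effect size d = 0.37 is small by Cohen's convention (0.2/0.5/0.8).

Threshold: power ≥ 0.80 is conventionally adequate.
Power ≈ 0.88 → the study is adequately powered (power ≥ 0.80).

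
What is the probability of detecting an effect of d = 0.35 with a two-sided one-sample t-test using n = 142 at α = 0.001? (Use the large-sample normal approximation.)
Power ≈ 0.81

Power calculation (one-sample t-test, normal approximation):
z_β = d · √n - z_{α/2}
z_β = 0.35 · √142 - 3.291
z_β = 0.35 · 11.916 - 3.291
z_β = 0.880

Power = Φ(z_β) = Φ(0.880) ≈ 0.811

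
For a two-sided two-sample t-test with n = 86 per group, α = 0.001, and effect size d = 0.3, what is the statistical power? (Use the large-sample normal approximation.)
Power ≈ 0.09

Power calculation (two-sample t-test, normal approximation):
z_β = d · √(n/2) - z_{α/2}
z_β = 0.3 · √(86/2) - 3.291
z_β = 0.3 · 6.557 - 3.291
z_β = -1.323

Power = Φ(z_β) = Φ(-1.323) ≈ 0.093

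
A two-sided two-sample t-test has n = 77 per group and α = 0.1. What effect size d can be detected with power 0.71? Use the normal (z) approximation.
d ≈ 0.35

Minimum detectable effect (two-sample t-test, normal approximation):
d = (z_{α/2} + z_β) / √(n/2)
d = (1.645 + 0.553) / √(77/2)
d = 2.198 / 6.205
d ≈ 0.35

By Cohen's convention (0.2 small / 0.5 medium / 0.8 large): small effect.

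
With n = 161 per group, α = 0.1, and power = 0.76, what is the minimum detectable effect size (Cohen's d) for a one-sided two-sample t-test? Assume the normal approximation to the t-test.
d ≈ 0.22

Minimum detectable effect (two-sample t-test, normal approximation):
d = (z_α + z_β) / √(n/2)
d = (1.282 + 0.706) / √(161/2)
d = 1.988 / 8.972
d ≈ 0.22

By Cohen's convention (0.2 small / 0.5 medium / 0.8 large): small effect.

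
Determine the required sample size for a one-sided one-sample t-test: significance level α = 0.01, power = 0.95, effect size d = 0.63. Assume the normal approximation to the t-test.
n = 40

Sample size formula (one-sample t-test, normal approximation):
n = ((z_α + z_β) / d)²

z_α = 2.326 (for α = 0.01, one-sided)
z_β = 1.645 (for power = 0.95)
d = 0.63

n = ((2.326 + 1.645) / 0.63)²
n = (6.303)²
n ≈ 39.73
Round up to the next whole number: n = 40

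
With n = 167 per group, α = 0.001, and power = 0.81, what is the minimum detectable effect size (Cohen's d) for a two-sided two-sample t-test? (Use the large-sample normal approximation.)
d ≈ 0.46

Minimum detectable effect (two-sample t-test, normal approximation):
d = (z_{α/2} + z_β) / √(n/2)
d = (3.291 + 0.878) / √(167/2)
d = 4.168 / 9.138
d ≈ 0.46

By Cohen's convention (0.2 small / 0.5 medium / 0.8 large): small effect.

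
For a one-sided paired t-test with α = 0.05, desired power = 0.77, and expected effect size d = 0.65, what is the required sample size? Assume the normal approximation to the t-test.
n = 14 pairs

Sample size formula (paired t-test, normal approximation):
n = ((z_α + z_β) / d)²

z_α = 1.645 (for α = 0.05, one-sided)
z_β = 0.739 (for power = 0.77)
d = 0.65

n = ((1.645 + 0.739) / 0.65)²
n = (3.668)²
n ≈ 13.45
Round up to the next whole number: n = 14 pairs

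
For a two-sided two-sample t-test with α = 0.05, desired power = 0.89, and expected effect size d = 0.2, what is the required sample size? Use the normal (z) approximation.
n = 508 per group

Sample size formula (two-sample t-test, normal approximation):
n = 2 · ((z_{α/2} + z_β) / d)²

z_{α/2} = 1.960 (for α = 0.05, two-sided)
z_β = 1.227 (for power = 0.89)
d = 0.2

n = 2 · ((1.960 + 1.227) / 0.2)²
n = 2 · (15.935)²
n ≈ 507.85
Round up to the next whole number: n = 508 per group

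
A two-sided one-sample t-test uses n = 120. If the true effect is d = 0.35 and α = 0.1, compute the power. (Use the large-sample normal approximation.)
Power ≈ 0.99

Power calculation (one-sample t-test, normal approximation):
z_β = d · √n - z_{α/2}
z_β = 0.35 · √120 - 1.645
z_β = 0.35 · 10.954 - 1.645
z_β = 2.189

Power = Φ(z_β) = Φ(2.189) ≈ 0.986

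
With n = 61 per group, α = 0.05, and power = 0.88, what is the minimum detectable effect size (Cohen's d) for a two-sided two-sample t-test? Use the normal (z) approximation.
d ≈ 0.57

Minimum detectable effect (two-sample t-test, normal approximation):
d = (z_{α/2} + z_β) / √(n/2)
d = (1.960 + 1.175) / √(61/2)
d = 3.135 / 5.523
d ≈ 0.57

By Cohen's convention (0.2 small / 0.5 medium / 0.8 large): medium effect.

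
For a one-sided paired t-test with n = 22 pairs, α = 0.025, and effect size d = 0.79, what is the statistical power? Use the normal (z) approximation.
Power ≈ 0.96

Power calculation (paired t-test, normal approximation):
z_β = d · √n - z_α
z_β = 0.79 · √22 - 1.960
z_β = 0.79 · 4.690 - 1.960
z_β = 1.745

Power = Φ(z_β) = Φ(1.745) ≈ 0.960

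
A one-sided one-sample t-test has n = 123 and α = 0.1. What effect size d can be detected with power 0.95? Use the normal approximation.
d ≈ 0.26

Minimum detectable effect (one-sample t-test, normal approximation):
d = (z_α + z_β) / √n
d = (1.282 + 1.645) / √123
d = 2.926 / 11.091
d ≈ 0.26

By Cohen's convention (0.2 small / 0.5 medium / 0.8 large): small effect.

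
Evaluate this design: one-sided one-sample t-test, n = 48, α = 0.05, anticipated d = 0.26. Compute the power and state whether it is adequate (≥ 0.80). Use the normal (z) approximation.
Power ≈ 0.56; the study is underpowered (power < 0.80)

Power calculation (one-sample t-test, normal approximation):
z_β = d · √n - z_α
z_β = 0.26 · √48 - 1.645
z_β = 0.26 · 6.928 - 1.645
z_β = 0.156

Power = Φ(z_β) = Φ(0.156) ≈ 0.562

Effect size d = 0.26 is small by Cohen's convention (0.2/0.5/0.8).

Threshold: power ≥ 0.80 is conventionally adequate.
Power ≈ 0.56 → the study is underpowered (power < 0.80).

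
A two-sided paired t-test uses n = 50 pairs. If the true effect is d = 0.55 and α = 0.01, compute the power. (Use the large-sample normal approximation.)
Power ≈ 0.91

Power calculation (paired t-test, normal approximation):
z_β = d · √n - z_{α/2}
z_β = 0.55 · √50 - 2.576
z_β = 0.55 · 7.071 - 2.576
z_β = 1.313

Power = Φ(z_β) = Φ(1.313) ≈ 0.905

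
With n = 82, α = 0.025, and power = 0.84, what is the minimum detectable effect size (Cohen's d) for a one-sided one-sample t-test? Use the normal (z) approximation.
d ≈ 0.33

Minimum detectable effect (one-sample t-test, normal approximation):
d = (z_α + z_β) / √n
d = (1.960 + 0.994) / √82
d = 2.954 / 9.055
d ≈ 0.33

By Cohen's convention (0.2 small / 0.5 medium / 0.8 large): small effect.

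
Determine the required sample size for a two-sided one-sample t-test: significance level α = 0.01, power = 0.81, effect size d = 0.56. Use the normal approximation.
n = 39

Sample size formula (one-sample t-test, normal approximation):
n = ((z_{α/2} + z_β) / d)²

z_{α/2} = 2.576 (for α = 0.01, two-sided)
z_β = 0.878 (for power = 0.81)
d = 0.56

n = ((2.576 + 0.878) / 0.56)²
n = (6.168)²
n ≈ 38.04
Round up to the next whole number: n = 39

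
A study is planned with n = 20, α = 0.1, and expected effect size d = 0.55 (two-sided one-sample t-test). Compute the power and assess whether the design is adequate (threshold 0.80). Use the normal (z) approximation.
Power ≈ 0.79; the study is underpowered (power < 0.80)

Power calculation (one-sample t-test, normal approximation):
z_β = d · √n - z_{α/2}
z_β = 0.55 · √20 - 1.645
z_β = 0.55 · 4.472 - 1.645
z_β = 0.815

Power = Φ(z_β) = Φ(0.815) ≈ 0.792

Effect size d = 0.55 is medium by Cohen's convention (0.2/0.5/0.8).

Threshold: power ≥ 0.80 is conventionally adequate.
Power ≈ 0.79 → the study is underpowered (power < 0.80).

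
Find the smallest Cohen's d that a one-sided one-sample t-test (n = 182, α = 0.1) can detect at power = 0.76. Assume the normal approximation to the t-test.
d ≈ 0.15

Minimum detectable effect (one-sample t-test, normal approximation):
d = (z_α + z_β) / √n
d = (1.282 + 0.706) / √182
d = 1.988 / 13.491
d ≈ 0.15

By Cohen's convention (0.2 small / 0.5 medium / 0.8 large): very small effect.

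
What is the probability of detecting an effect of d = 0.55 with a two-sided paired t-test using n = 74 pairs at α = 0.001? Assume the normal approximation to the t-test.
Power ≈ 0.93

Power calculation (paired t-test, normal approximation):
z_β = d · √n - z_{α/2}
z_β = 0.55 · √74 - 3.291
z_β = 0.55 · 8.602 - 3.291
z_β = 1.441

Power = Φ(z_β) = Φ(1.441) ≈ 0.925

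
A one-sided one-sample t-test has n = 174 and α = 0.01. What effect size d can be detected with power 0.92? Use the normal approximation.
d ≈ 0.28

Minimum detectable effect (one-sample t-test, normal approximation):
d = (z_α + z_β) / √n
d = (2.326 + 1.405) / √174
d = 3.731 / 13.191
d ≈ 0.28

By Cohen's convention (0.2 small / 0.5 medium / 0.8 large): small effect.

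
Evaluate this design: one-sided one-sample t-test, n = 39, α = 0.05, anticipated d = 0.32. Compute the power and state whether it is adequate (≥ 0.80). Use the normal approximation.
Power ≈ 0.64; the study is underpowered (power < 0.80)

Power calculation (one-sample t-test, normal approximation):
z_β = d · √n - z_α
z_β = 0.32 · √39 - 1.645
z_β = 0.32 · 6.245 - 1.645
z_β = 0.354

Power = Φ(z_β) = Φ(0.354) ≈ 0.638

Effect size d = 0.32 is small by Cohen's convention (0.2/0.5/0.8).

Threshold: power ≥ 0.80 is conventionally adequate.
Power ≈ 0.64 → the study is underpowered (power < 0.80).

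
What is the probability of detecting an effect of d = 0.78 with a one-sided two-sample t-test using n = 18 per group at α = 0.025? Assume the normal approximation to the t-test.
Power ≈ 0.65

Power calculation (two-sample t-test, normal approximation):
z_β = d · √(n/2) - z_α
z_β = 0.78 · √(18/2) - 1.960
z_β = 0.78 · 3.000 - 1.960
z_β = 0.380

Power = Φ(z_β) = Φ(0.380) ≈ 0.648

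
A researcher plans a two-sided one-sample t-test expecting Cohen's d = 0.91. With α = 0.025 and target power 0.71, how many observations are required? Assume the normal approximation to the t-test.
n = 10

Sample size formula (one-sample t-test, normal approximation):
n = ((z_{α/2} + z_β) / d)²

z_{α/2} = 2.241 (for α = 0.025, two-sided)
z_β = 0.553 (for power = 0.71)
d = 0.91

n = ((2.241 + 0.553) / 0.91)²
n = (3.070)²
n ≈ 9.42
Round up to the next whole number: n = 10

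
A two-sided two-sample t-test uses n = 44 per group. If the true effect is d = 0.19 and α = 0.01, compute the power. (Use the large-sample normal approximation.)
Power ≈ 0.05

Power calculation (two-sample t-test, normal approximation):
z_β = d · √(n/2) - z_{α/2}
z_β = 0.19 · √(44/2) - 2.576
z_β = 0.19 · 4.690 - 2.576
z_β = -1.685

Power = Φ(z_β) = Φ(-1.685) ≈ 0.046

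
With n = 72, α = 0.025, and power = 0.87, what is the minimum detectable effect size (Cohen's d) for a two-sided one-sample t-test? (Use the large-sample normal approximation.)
d ≈ 0.40

Minimum detectable effect (one-sample t-test, normal approximation):
d = (z_{α/2} + z_β) / √n
d = (2.241 + 1.126) / √72
d = 3.368 / 8.485
d ≈ 0.40

By Cohen's convention (0.2 small / 0.5 medium / 0.8 large): small effect.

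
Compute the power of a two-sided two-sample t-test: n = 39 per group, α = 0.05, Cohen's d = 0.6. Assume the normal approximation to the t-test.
Power ≈ 0.75

Power calculation (two-sample t-test, normal approximation):
z_β = d · √(n/2) - z_{α/2}
z_β = 0.6 · √(39/2) - 1.960
z_β = 0.6 · 4.416 - 1.960
z_β = 0.690

Power = Φ(z_β) = Φ(0.690) ≈ 0.755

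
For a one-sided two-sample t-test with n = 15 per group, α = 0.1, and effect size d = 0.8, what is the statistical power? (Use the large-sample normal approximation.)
Power ≈ 0.82

Power calculation (two-sample t-test, normal approximation):
z_β = d · √(n/2) - z_α
z_β = 0.8 · √(15/2) - 1.282
z_β = 0.8 · 2.739 - 1.282
z_β = 0.909

Power = Φ(z_β) = Φ(0.909) ≈ 0.818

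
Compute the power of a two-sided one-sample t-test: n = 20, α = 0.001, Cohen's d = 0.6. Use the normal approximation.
Power ≈ 0.27

Power calculation (one-sample t-test, normal approximation):
z_β = d · √n - z_{α/2}
z_β = 0.6 · √20 - 3.291
z_β = 0.6 · 4.472 - 3.291
z_β = -0.607

Power = Φ(z_β) = Φ(-0.607) ≈ 0.272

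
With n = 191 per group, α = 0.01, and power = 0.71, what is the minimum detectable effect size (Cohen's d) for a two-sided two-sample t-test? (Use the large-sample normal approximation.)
d ≈ 0.32

Minimum detectable effect (two-sample t-test, normal approximation):
d = (z_{α/2} + z_β) / √(n/2)
d = (2.576 + 0.553) / √(191/2)
d = 3.129 / 9.772
d ≈ 0.32

By Cohen's convention (0.2 small / 0.5 medium / 0.8 large): small effect.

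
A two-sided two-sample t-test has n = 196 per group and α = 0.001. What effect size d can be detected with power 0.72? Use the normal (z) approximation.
d ≈ 0.39

Minimum detectable effect (two-sample t-test, normal approximation):
d = (z_{α/2} + z_β) / √(n/2)
d = (3.291 + 0.583) / √(196/2)
d = 3.873 / 9.899
d ≈ 0.39

By Cohen's convention (0.2 small / 0.5 medium / 0.8 large): small effect.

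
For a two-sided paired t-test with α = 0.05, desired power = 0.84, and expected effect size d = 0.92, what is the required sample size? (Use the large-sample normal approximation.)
n = 11 pairs

Sample size formula (paired t-test, normal approximation):
n = ((z_{α/2} + z_β) / d)²

z_{α/2} = 1.960 (for α = 0.05, two-sided)
z_β = 0.994 (for power = 0.84)
d = 0.92

n = ((1.960 + 0.994) / 0.92)²
n = (3.211)²
n ≈ 10.31
Round up to the next whole number: n = 11 pairs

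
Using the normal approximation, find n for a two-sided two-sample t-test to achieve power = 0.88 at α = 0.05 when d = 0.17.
n = 681 per group

Sample size formula (two-sample t-test, normal approximation):
n = 2 · ((z_{α/2} + z_β) / d)²

z_{α/2} = 1.960 (for α = 0.05, two-sided)
z_β = 1.175 (for power = 0.88)
d = 0.17

n = 2 · ((1.960 + 1.175) / 0.17)²
n = 2 · (18.441)²
n ≈ 680.14
Round up to the next whole number: n = 681 per group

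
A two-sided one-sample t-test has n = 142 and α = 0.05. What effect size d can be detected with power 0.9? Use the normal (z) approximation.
d ≈ 0.27

Minimum detectable effect (one-sample t-test, normal approximation):
d = (z_{α/2} + z_β) / √n
d = (1.960 + 1.282) / √142
d = 3.242 / 11.916
d ≈ 0.27

By Cohen's convention (0.2 small / 0.5 medium / 0.8 large): small effect.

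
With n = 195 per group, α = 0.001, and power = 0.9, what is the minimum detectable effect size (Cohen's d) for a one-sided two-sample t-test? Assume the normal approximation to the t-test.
d ≈ 0.44

Minimum detectable effect (two-sample t-test, normal approximation):
d = (z_α + z_β) / √(n/2)
d = (3.090 + 1.282) / √(195/2)
d = 4.372 / 9.874
d ≈ 0.44

By Cohen's convention (0.2 small / 0.5 medium / 0.8 large): small effect.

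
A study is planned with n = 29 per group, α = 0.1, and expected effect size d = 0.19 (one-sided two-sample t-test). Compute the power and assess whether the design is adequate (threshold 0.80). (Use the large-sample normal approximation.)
Power ≈ 0.29; the study is underpowered (power < 0.80)

Power calculation (two-sample t-test, normal approximation):
z_β = d · √(n/2) - z_α
z_β = 0.19 · √(29/2) - 1.282
z_β = 0.19 · 3.808 - 1.282
z_β = -0.558

Power = Φ(z_β) = Φ(-0.558) ≈ 0.288

Effect size d = 0.19 is very small by Cohen's convention (0.2/0.5/0.8).

Threshold: power ≥ 0.80 is conventionally adequate.
Power ≈ 0.29 → the study is underpowered (power < 0.80).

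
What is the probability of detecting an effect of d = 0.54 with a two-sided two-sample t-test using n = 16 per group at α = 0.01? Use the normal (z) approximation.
Power ≈ 0.15

Power calculation (two-sample t-test, normal approximation):
z_β = d · √(n/2) - z_{α/2}
z_β = 0.54 · √(16/2) - 2.576
z_β = 0.54 · 2.828 - 2.576
z_β = -1.048

Power = Φ(z_β) = Φ(-1.048) ≈ 0.147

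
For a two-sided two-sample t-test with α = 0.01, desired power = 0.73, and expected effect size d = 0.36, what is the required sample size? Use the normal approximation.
n = 157 per group

Sample size formula (two-sample t-test, normal approximation):
n = 2 · ((z_{α/2} + z_β) / d)²

z_{α/2} = 2.576 (for α = 0.01, two-sided)
z_β = 0.613 (for power = 0.73)
d = 0.36

n = 2 · ((2.576 + 0.613) / 0.36)²
n = 2 · (8.858)²
n ≈ 156.93
Round up to the next whole number: n = 157 per group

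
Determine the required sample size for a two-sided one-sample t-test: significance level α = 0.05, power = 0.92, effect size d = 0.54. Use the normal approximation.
n = 39

Sample size formula (one-sample t-test, normal approximation):
n = ((z_{α/2} + z_β) / d)²

z_{α/2} = 1.960 (for α = 0.05, two-sided)
z_β = 1.405 (for power = 0.92)
d = 0.54

n = ((1.960 + 1.405) / 0.54)²
n = (6.231)²
n ≈ 38.83
Round up to the next whole number: n = 39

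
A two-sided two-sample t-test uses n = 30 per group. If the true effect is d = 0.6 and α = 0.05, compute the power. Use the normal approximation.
Power ≈ 0.64

Power calculation (two-sample t-test, normal approximation):
z_β = d · √(n/2) - z_{α/2}
z_β = 0.6 · √(30/2) - 1.960
z_β = 0.6 · 3.873 - 1.960
z_β = 0.364

Power = Φ(z_β) = Φ(0.364) ≈ 0.642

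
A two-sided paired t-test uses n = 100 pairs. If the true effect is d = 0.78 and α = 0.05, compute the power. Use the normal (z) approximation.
Power ≈ 1.00

Power calculation (paired t-test, normal approximation):
z_β = d · √n - z_{α/2}
z_β = 0.78 · √100 - 1.960
z_β = 0.78 · 10.000 - 1.960
z_β = 5.840

Power = Φ(z_β) = Φ(5.840) ≈ 1.000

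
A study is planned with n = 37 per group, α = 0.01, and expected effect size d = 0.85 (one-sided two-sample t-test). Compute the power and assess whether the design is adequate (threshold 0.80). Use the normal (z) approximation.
Power ≈ 0.91; the study is adequately powered (power ≥ 0.80)

Power calculation (two-sample t-test, normal approximation):
z_β = d · √(n/2) - z_α
z_β = 0.85 · √(37/2) - 2.326
z_β = 0.85 · 4.301 - 2.326
z_β = 1.330

Power = Φ(z_β) = Φ(1.330) ≈ 0.908

Effect size d = 0.85 is large by Cohen's convention (0.2/0.5/0.8).

Threshold: power ≥ 0.80 is conventionally adequate.
Power ≈ 0.91 → the study is adequately powered (power ≥ 0.80).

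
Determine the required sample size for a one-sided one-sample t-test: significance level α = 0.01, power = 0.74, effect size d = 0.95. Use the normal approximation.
n = 10

Sample size formula (one-sample t-test, normal approximation):
n = ((z_α + z_β) / d)²

z_α = 2.326 (for α = 0.01, one-sided)
z_β = 0.643 (for power = 0.74)
d = 0.95

n = ((2.326 + 0.643) / 0.95)²
n = (3.125)²
n ≈ 9.77
Round up to the next whole number: n = 10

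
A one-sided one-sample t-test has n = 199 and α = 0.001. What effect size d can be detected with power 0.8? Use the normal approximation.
d ≈ 0.28

Minimum detectable effect (one-sample t-test, normal approximation):
d = (z_α + z_β) / √n
d = (3.090 + 0.842) / √199
d = 3.932 / 14.107
d ≈ 0.28

By Cohen's convention (0.2 small / 0.5 medium / 0.8 large): small effect.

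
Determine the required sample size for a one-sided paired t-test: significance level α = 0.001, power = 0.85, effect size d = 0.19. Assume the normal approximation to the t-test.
n = 472 pairs

Sample size formula (paired t-test, normal approximation):
n = ((z_α + z_β) / d)²

z_α = 3.090 (for α = 0.001, one-sided)
z_β = 1.036 (for power = 0.85)
d = 0.19

n = ((3.090 + 1.036) / 0.19)²
n = (21.716)²
n ≈ 471.58
Round up to the next whole number: n = 472 pairs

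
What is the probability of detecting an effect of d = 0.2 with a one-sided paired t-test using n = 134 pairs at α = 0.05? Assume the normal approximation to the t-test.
Power ≈ 0.75

Power calculation (paired t-test, normal approximation):
z_β = d · √n - z_α
z_β = 0.2 · √134 - 1.645
z_β = 0.2 · 11.576 - 1.645
z_β = 0.670

Power = Φ(z_β) = Φ(0.670) ≈ 0.749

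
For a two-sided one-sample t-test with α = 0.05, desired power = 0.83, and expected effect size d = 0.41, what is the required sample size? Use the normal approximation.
n = 51

Sample size formula (one-sample t-test, normal approximation):
n = ((z_{α/2} + z_β) / d)²

z_{α/2} = 1.960 (for α = 0.05, two-sided)
z_β = 0.954 (for power = 0.83)
d = 0.41

n = ((1.960 + 0.954) / 0.41)²
n = (7.107)²
n ≈ 50.51
Round up to the next whole number: n = 51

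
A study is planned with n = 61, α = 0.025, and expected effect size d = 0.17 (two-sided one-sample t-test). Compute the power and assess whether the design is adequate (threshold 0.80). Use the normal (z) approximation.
Power ≈ 0.18; the study is underpowered (power < 0.80)

Power calculation (one-sample t-test, normal approximation):
z_β = d · √n - z_{α/2}
z_β = 0.17 · √61 - 2.241
z_β = 0.17 · 7.810 - 2.241
z_β = -0.914

Power = Φ(z_β) = Φ(-0.914) ≈ 0.180

Effect size d = 0.17 is very small by Cohen's convention (0.2/0.5/0.8).

Threshold: power ≥ 0.80 is conventionally adequate.
Power ≈ 0.18 → the study is underpowered (power < 0.80).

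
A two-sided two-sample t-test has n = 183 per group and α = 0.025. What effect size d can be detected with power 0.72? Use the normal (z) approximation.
d ≈ 0.30

Minimum detectable effect (two-sample t-test, normal approximation):
d = (z_{α/2} + z_β) / √(n/2)
d = (2.241 + 0.583) / √(183/2)
d = 2.824 / 9.566
d ≈ 0.30

By Cohen's convention (0.2 small / 0.5 medium / 0.8 large): small effect.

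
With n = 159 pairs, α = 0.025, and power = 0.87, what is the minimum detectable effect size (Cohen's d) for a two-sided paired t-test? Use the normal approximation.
d ≈ 0.27

Minimum detectable effect (paired t-test, normal approximation):
d = (z_{α/2} + z_β) / √n
d = (2.241 + 1.126) / √159
d = 3.368 / 12.610
d ≈ 0.27

By Cohen's convention (0.2 small / 0.5 medium / 0.8 large): small effect.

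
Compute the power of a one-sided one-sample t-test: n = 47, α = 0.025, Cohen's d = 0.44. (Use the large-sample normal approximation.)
Power ≈ 0.85

Power calculation (one-sample t-test, normal approximation):
z_β = d · √n - z_α
z_β = 0.44 · √47 - 1.960
z_β = 0.44 · 6.856 - 1.960
z_β = 1.057

Power = Φ(z_β) = Φ(1.057) ≈ 0.855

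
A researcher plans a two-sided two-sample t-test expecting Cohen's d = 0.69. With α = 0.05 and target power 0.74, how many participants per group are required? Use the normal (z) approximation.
n = 29 per group

Sample size formula (two-sample t-test, normal approximation):
n = 2 · ((z_{α/2} + z_β) / d)²

z_{α/2} = 1.960 (for α = 0.05, two-sided)
z_β = 0.643 (for power = 0.74)
d = 0.69

n = 2 · ((1.960 + 0.643) / 0.69)²
n = 2 · (3.772)²
n ≈ 28.46
Round up to the next whole number: n = 29 per group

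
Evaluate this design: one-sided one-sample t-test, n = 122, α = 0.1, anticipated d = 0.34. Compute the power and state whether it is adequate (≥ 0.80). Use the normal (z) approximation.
Power ≈ 0.99; the study is adequately powered (power ≥ 0.80)

Power calculation (one-sample t-test, normal approximation):
z_β = d · √n - z_α
z_β = 0.34 · √122 - 1.282
z_β = 0.34 · 11.045 - 1.282
z_β = 2.474

Power = Φ(z_β) = Φ(2.474) ≈ 0.993

Effect size d = 0.34 is small by Cohen's convention (0.2/0.5/0.8).

Threshold: power ≥ 0.80 is conventionally adequate.
Power ≈ 0.99 → the study is adequately powered (power ≥ 0.80).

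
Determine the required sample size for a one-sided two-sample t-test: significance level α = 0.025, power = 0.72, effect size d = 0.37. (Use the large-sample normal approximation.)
n = 95 per group

Sample size formula (two-sample t-test, normal approximation):
n = 2 · ((z_α + z_β) / d)²

z_α = 1.960 (for α = 0.025, one-sided)
z_β = 0.583 (for power = 0.72)
d = 0.37

n = 2 · ((1.960 + 0.583) / 0.37)²
n = 2 · (6.873)²
n ≈ 94.48
Round up to the next whole number: n = 95 per group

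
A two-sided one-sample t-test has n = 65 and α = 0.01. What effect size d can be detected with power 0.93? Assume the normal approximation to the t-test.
d ≈ 0.50

Minimum detectable effect (one-sample t-test, normal approximation):
d = (z_{α/2} + z_β) / √n
d = (2.576 + 1.476) / √65
d = 4.052 / 8.062
d ≈ 0.50

By Cohen's convention (0.2 small / 0.5 medium / 0.8 large): medium effect.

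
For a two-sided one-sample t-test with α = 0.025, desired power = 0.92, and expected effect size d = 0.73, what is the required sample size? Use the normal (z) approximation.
n = 25

Sample size formula (one-sample t-test, normal approximation):
n = ((z_{α/2} + z_β) / d)²

z_{α/2} = 2.241 (for α = 0.025, two-sided)
z_β = 1.405 (for power = 0.92)
d = 0.73

n = ((2.241 + 1.405) / 0.73)²
n = (4.995)²
n ≈ 24.95
Round up to the next whole number: n = 25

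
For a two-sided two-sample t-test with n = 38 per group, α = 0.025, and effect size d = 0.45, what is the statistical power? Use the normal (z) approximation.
Power ≈ 0.39

Power calculation (two-sample t-test, normal approximation):
z_β = d · √(n/2) - z_{α/2}
z_β = 0.45 · √(38/2) - 2.241
z_β = 0.45 · 4.359 - 2.241
z_β = -0.280

Power = Φ(z_β) = Φ(-0.280) ≈ 0.390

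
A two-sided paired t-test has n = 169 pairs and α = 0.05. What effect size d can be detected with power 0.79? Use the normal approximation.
d ≈ 0.21

Minimum detectable effect (paired t-test, normal approximation):
d = (z_{α/2} + z_β) / √n
d = (1.960 + 0.806) / √169
d = 2.766 / 13.000
d ≈ 0.21

By Cohen's convention (0.2 small / 0.5 medium / 0.8 large): small effect.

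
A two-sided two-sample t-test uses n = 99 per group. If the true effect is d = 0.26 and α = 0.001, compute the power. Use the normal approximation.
Power ≈ 0.07

Power calculation (two-sample t-test, normal approximation):
z_β = d · √(n/2) - z_{α/2}
z_β = 0.26 · √(99/2) - 3.291
z_β = 0.26 · 7.036 - 3.291
z_β = -1.461

Power = Φ(z_β) = Φ(-1.461) ≈ 0.072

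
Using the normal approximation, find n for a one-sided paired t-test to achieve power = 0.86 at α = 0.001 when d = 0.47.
n = 79 pairs

Sample size formula (paired t-test, normal approximation):
n = ((z_α + z_β) / d)²

z_α = 3.090 (for α = 0.001, one-sided)
z_β = 1.080 (for power = 0.86)
d = 0.47

n = ((3.090 + 1.080) / 0.47)²
n = (8.872)²
n ≈ 78.71
Round up to the next whole number: n = 79 pairs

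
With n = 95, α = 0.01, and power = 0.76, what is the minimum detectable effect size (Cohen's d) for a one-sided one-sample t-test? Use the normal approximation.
d ≈ 0.31

Minimum detectable effect (one-sample t-test, normal approximation):
d = (z_α + z_β) / √n
d = (2.326 + 0.706) / √95
d = 3.033 / 9.747
d ≈ 0.31

By Cohen's convention (0.2 small / 0.5 medium / 0.8 large): small effect.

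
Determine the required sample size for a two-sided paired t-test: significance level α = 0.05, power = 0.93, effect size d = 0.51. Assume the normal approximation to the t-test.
n = 46 pairs

Sample size formula (paired t-test, normal approximation):
n = ((z_{α/2} + z_β) / d)²

z_{α/2} = 1.960 (for α = 0.05, two-sided)
z_β = 1.476 (for power = 0.93)
d = 0.51

n = ((1.960 + 1.476) / 0.51)²
n = (6.737)²
n ≈ 45.39
Round up to the next whole number: n = 46 pairs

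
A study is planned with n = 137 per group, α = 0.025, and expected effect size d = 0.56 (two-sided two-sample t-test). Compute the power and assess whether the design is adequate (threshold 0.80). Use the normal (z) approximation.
Power ≈ 0.99; the study is adequately powered (power ≥ 0.80)

Power calculation (two-sample t-test, normal approximation):
z_β = d · √(n/2) - z_{α/2}
z_β = 0.56 · √(137/2) - 2.241
z_β = 0.56 · 8.276 - 2.241
z_β = 2.393

Power = Φ(z_β) = Φ(2.393) ≈ 0.992

Effect size d = 0.56 is medium by Cohen's convention (0.2/0.5/0.8).

Threshold: power ≥ 0.80 is conventionally adequate.
Power ≈ 0.99 → the study is adequately powered (power ≥ 0.80).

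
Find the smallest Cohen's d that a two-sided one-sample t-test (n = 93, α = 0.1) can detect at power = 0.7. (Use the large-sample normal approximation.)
d ≈ 0.22

Minimum detectable effect (one-sample t-test, normal approximation):
d = (z_{α/2} + z_β) / √n
d = (1.645 + 0.524) / √93
d = 2.169 / 9.644
d ≈ 0.22

By Cohen's convention (0.2 small / 0.5 medium / 0.8 large): small effect.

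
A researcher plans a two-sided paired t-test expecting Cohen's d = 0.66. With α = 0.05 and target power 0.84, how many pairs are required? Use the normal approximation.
n = 21 pairs

Sample size formula (paired t-test, normal approximation):
n = ((z_{α/2} + z_β) / d)²

z_{α/2} = 1.960 (for α = 0.05, two-sided)
z_β = 0.994 (for power = 0.84)
d = 0.66

n = ((1.960 + 0.994) / 0.66)²
n = (4.476)²
n ≈ 20.03
Round up to the next whole number: n = 21 pairs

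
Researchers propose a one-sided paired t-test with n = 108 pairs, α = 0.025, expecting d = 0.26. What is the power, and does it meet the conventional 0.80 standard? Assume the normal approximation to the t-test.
Power ≈ 0.77; the study is underpowered (power < 0.80)

Power calculation (paired t-test, normal approximation):
z_β = d · √n - z_α
z_β = 0.26 · √108 - 1.960
z_β = 0.26 · 10.392 - 1.960
z_β = 0.742

Power = Φ(z_β) = Φ(0.742) ≈ 0.771

Effect size d = 0.26 is small by Cohen's convention (0.2/0.5/0.8).

Threshold: power ≥ 0.80 is conventionally adequate.
Power ≈ 0.77 → the study is underpowered (power < 0.80).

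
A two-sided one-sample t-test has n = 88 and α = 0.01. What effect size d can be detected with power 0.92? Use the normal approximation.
d ≈ 0.42

Minimum detectable effect (one-sample t-test, normal approximation):
d = (z_{α/2} + z_β) / √n
d = (2.576 + 1.405) / √88
d = 3.981 / 9.381
d ≈ 0.42

By Cohen's convention (0.2 small / 0.5 medium / 0.8 large): small effect.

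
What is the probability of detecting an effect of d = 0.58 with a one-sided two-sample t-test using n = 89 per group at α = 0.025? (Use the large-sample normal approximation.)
Power ≈ 0.97

Power calculation (two-sample t-test, normal approximation):
z_β = d · √(n/2) - z_α
z_β = 0.58 · √(89/2) - 1.960
z_β = 0.58 · 6.671 - 1.960
z_β = 1.909

Power = Φ(z_β) = Φ(1.909) ≈ 0.972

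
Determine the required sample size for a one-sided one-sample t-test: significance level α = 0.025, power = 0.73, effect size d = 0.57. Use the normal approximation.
n = 21

Sample size formula (one-sample t-test, normal approximation):
n = ((z_α + z_β) / d)²

z_α = 1.960 (for α = 0.025, one-sided)
z_β = 0.613 (for power = 0.73)
d = 0.57

n = ((1.960 + 0.613) / 0.57)²
n = (4.514)²
n ≈ 20.38
Round up to the next whole number: n = 21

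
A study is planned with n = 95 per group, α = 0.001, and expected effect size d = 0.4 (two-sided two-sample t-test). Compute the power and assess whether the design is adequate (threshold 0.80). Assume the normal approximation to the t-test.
Power ≈ 0.30; the study is underpowered (power < 0.80)

Power calculation (two-sample t-test, normal approximation):
z_β = d · √(n/2) - z_{α/2}
z_β = 0.4 · √(95/2) - 3.291
z_β = 0.4 · 6.892 - 3.291
z_β = -0.534

Power = Φ(z_β) = Φ(-0.534) ≈ 0.297

Effect size d = 0.4 is small by Cohen's convention (0.2/0.5/0.8).

Threshold: power ≥ 0.80 is conventionally adequate.
Power ≈ 0.30 → the study is underpowered (power < 0.80).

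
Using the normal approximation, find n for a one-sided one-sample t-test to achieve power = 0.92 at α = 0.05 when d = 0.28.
n = 119

Sample size formula (one-sample t-test, normal approximation):
n = ((z_α + z_β) / d)²

z_α = 1.645 (for α = 0.05, one-sided)
z_β = 1.405 (for power = 0.92)
d = 0.28

n = ((1.645 + 1.405) / 0.28)²
n = (10.893)²
n ≈ 118.66
Round up to the next whole number: n = 119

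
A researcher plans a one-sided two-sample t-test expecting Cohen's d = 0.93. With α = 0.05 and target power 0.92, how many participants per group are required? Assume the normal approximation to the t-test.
n = 22 per group

Sample size formula (two-sample t-test, normal approximation):
n = 2 · ((z_α + z_β) / d)²

z_α = 1.645 (for α = 0.05, one-sided)
z_β = 1.405 (for power = 0.92)
d = 0.93

n = 2 · ((1.645 + 1.405) / 0.93)²
n = 2 · (3.280)²
n ≈ 21.52
Round up to the next whole number: n = 22 per group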